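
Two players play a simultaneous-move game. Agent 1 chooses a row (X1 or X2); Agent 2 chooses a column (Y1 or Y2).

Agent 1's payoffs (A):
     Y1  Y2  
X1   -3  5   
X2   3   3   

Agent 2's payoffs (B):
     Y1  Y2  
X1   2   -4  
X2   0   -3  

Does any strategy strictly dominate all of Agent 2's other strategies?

Y1

Check whether one of Agent 2's strategies beats all alternatives regardless of what the opponent does.
Y1 strictly dominates: vs X1: 2 > -4; vs X2: 0 > -3.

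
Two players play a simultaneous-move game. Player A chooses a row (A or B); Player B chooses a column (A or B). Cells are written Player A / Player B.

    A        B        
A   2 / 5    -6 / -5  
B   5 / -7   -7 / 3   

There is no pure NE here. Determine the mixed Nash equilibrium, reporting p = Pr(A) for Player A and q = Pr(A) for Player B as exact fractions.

Each player's mixing probability is pinned down by making the *other* player indifferent.
Player B indifferent between A and B: p·5 + (1−p)·(-7) = p·(-5) + (1−p)·3 ⟹ (-7) + 12p = 3 + (-8)p ⟹ p = 1/2.
Player A indifferent between A and B: q·2 + (1−q)·(-6) = q·5 + (1−q)·(-7) ⟹ (-6) + 8q = (-7) + 12q ⟹ q = 1/4.

p = 1/2, q = 1/4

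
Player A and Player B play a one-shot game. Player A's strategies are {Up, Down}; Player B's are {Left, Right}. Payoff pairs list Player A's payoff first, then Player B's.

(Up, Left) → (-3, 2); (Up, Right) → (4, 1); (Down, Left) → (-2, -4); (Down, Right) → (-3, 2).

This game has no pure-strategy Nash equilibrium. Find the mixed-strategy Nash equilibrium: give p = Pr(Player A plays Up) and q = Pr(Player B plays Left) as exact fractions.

In a mixed NE each player is indifferent between their pure strategies, so the opponent's mix sets the indifference.
Player B indifferent between Left and Right: p·2 + (1−p)·(-4) = p·1 + (1−p)·2 ⟹ (-4) + 6p = 2 + (-1)p ⟹ p = 6/7.
Player A indifferent between Up and Down: q·(-3) + (1−q)·4 = q·(-2) + (1−q)·(-3) ⟹ 4 + (-7)q = (-3) + 1q ⟹ q = 7/8.

p = 6/7, q = 7/8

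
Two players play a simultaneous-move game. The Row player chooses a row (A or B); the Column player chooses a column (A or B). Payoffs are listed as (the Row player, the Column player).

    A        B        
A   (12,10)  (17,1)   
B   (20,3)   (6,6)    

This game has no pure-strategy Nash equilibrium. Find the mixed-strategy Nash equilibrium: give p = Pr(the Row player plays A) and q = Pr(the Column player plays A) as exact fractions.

Each player's mixing probability is pinned down by making the *other* player indifferent.
The Column player indifferent between A and B: p·10 + (1−p)·3 = p·1 + (1−p)·6 ⟹ 3 + 7p = 6 + (-5)p ⟹ p = 1/4.
The Row player indifferent between A and B: q·12 + (1−q)·17 = q·20 + (1−q)·6 ⟹ 17 + (-5)q = 6 + 14q ⟹ q = 11/19.

p = 1/4, q = 11/19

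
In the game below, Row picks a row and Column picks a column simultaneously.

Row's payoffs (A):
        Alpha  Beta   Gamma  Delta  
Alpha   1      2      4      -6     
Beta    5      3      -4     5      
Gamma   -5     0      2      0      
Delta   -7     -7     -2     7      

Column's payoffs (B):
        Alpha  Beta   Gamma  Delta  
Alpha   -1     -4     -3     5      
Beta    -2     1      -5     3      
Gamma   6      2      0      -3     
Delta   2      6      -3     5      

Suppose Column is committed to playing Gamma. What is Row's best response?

Alpha

With Column fixed at Gamma, Row's payoffs are: Alpha → 4, Beta → -4, Gamma → 2, Delta → -2.
The maximum is 4, achieved by Alpha.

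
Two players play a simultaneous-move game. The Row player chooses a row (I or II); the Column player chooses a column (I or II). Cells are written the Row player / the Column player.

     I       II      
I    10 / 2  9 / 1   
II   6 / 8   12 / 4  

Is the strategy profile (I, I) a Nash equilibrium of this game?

Yes

Holding the Column player at I: the Row player gets 10 from I, versus 6 from II. No profitable deviation for the Row player.
Holding the Row player at I: the Column player gets 2 from I, versus 1 from II. No profitable deviation for the Column player either.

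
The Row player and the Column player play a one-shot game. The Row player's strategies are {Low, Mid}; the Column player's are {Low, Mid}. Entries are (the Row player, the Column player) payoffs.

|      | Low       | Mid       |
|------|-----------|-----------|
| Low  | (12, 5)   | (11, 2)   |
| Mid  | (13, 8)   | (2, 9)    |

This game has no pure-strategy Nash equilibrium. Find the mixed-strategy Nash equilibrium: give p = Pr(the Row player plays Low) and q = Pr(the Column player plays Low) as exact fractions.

Each player's mixing probability is pinned down by making the *other* player indifferent.
The Column player indifferent between Low and Mid: p·5 + (1−p)·8 = p·2 + (1−p)·9 ⟹ 8 + (-3)p = 9 + (-7)p ⟹ p = 1/4.
The Row player indifferent between Low and Mid: q·12 + (1−q)·11 = q·13 + (1−q)·2 ⟹ 11 + 1q = 2 + 11q ⟹ q = 9/10.

p = 1/4, q = 9/10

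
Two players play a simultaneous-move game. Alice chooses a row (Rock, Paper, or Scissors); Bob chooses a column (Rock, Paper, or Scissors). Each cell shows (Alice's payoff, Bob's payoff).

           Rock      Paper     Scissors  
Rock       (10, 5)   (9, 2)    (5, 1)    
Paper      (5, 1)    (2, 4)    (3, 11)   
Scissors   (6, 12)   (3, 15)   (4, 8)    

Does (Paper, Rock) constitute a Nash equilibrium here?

No

Holding Bob at Rock: Alice gets 5 from Paper but could get 10 by switching to Rock. Alice has a profitable deviation.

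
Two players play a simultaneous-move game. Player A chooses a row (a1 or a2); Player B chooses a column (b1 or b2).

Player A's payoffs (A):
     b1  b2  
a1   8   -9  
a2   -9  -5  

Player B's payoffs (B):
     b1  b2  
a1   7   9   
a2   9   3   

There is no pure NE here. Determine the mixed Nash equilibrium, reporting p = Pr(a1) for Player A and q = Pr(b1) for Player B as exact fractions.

Each player's mixing probability is pinned down by making the *other* player indifferent.
Player B indifferent between b1 and b2: p·7 + (1−p)·9 = p·9 + (1−p)·3 ⟹ 9 + (-2)p = 3 + 6p ⟹ p = 3/4.
Player A indifferent between a1 and a2: q·8 + (1−q)·(-9) = q·(-9) + (1−q)·(-5) ⟹ (-9) + 17q = (-5) + (-4)q ⟹ q = 4/21.

p = 3/4, q = 4/21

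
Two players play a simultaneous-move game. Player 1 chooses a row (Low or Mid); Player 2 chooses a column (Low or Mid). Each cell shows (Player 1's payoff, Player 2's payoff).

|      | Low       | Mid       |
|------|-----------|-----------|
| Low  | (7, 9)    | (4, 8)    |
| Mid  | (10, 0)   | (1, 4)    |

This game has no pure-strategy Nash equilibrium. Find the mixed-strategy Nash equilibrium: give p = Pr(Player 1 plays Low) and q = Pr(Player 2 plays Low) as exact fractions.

In a mixed NE each player is indifferent between their pure strategies, so the opponent's mix sets the indifference.
Player 2 indifferent between Low and Mid: p·9 + (1−p)·0 = p·8 + (1−p)·4 ⟹ 0 + 9p = 4 + 4p ⟹ p = 4/5.
Player 1 indifferent between Low and Mid: q·7 + (1−q)·4 = q·10 + (1−q)·1 ⟹ 4 + 3q = 1 + 9q ⟹ q = 1/2.

p = 4/5, q = 1/2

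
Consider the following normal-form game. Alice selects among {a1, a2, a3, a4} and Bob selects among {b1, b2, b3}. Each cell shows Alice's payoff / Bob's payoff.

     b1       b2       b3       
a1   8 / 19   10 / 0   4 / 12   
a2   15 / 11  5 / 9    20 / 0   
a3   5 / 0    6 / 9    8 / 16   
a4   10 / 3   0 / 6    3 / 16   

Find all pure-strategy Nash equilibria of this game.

A profile is a Nash equilibrium when each player is best-responding to the other.
Alice's best responses — vs b1: a2 (payoff 15); vs b2: a1 (payoff 10); vs b3: a2 (payoff 20).
Bob's best responses — vs a1: b1 (payoff 19); vs a2: b1 (payoff 11); vs a3: b3 (payoff 16); vs a4: b3 (payoff 16).
The only mutual best response is (a2, b1); neither player gains by switching there.

(a2, b1)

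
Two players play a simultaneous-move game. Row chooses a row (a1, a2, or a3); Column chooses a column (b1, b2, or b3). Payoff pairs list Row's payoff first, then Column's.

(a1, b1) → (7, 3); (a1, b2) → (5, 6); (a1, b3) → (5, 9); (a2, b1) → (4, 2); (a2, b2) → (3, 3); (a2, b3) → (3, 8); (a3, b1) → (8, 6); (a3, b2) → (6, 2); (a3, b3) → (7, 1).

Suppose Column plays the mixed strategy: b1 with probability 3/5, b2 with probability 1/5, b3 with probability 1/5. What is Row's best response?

a3

Row's best reply maximizes expected payoff against the mix.
a1: (3/5)·7 + (1/5)·5 + (1/5)·5 = 31/5
a2: (3/5)·4 + (1/5)·3 + (1/5)·3 = 18/5
a3: (3/5)·8 + (1/5)·6 + (1/5)·7 = 37/5
Highest expected payoff is 37/5, from a3.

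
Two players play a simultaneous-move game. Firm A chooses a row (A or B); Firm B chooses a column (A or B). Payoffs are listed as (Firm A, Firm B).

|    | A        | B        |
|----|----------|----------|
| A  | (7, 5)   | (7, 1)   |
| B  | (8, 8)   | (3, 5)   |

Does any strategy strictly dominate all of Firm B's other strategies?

A

Check whether one of Firm B's strategies beats all alternatives regardless of what the opponent does.
A strictly dominates: vs A: 5 > 1; vs B: 8 > 5.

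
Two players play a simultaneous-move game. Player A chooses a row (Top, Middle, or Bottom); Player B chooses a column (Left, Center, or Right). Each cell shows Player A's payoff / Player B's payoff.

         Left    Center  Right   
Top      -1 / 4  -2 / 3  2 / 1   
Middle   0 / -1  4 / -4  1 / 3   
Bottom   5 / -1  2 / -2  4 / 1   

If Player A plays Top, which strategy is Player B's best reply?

Left

With Player A fixed at Top, Player B's payoffs are: Left → 4, Center → 3, Right → 1.
The maximum is 4, achieved by Left.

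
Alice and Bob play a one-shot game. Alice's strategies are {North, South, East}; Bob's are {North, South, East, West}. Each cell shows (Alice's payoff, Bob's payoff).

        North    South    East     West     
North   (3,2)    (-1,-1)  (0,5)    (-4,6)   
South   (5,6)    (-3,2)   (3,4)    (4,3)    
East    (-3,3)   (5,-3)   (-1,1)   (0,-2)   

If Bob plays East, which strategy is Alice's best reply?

South

With Bob fixed at East, Alice's payoffs are: North → 0, South → 3, East → -1.
The maximum is 3, achieved by South.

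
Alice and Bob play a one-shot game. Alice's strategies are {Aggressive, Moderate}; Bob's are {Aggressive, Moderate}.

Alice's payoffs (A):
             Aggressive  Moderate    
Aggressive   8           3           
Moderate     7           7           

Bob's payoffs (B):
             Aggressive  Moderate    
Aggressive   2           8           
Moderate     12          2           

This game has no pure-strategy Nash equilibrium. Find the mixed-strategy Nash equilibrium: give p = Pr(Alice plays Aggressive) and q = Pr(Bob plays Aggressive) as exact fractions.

p = 5/8, q = 4/5

Each player's mixing probability is pinned down by making the *other* player indifferent.
Bob indifferent between Aggressive and Moderate: p·2 + (1−p)·12 = p·8 + (1−p)·2 ⟹ 12 + (-10)p = 2 + 6p ⟹ p = 5/8.
Alice indifferent between Aggressive and Moderate: q·8 + (1−q)·3 = q·7 + (1−q)·7 ⟹ 3 + 5q = 7 + 0q ⟹ q = 4/5.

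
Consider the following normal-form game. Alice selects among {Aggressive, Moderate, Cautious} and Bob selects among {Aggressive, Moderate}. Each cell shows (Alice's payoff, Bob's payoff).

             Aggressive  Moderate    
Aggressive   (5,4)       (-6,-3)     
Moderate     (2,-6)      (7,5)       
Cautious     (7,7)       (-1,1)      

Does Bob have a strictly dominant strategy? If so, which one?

A strategy is strictly dominant if it gives Bob a strictly higher payoff than every other strategy, against every choice by the opponent.
Aggressive is not dominant: against Moderate, Moderate gives 5 > -6.
Moderate is not dominant: against Aggressive, Aggressive gives 4 > -3.
No single strategy is best against every opponent action.

None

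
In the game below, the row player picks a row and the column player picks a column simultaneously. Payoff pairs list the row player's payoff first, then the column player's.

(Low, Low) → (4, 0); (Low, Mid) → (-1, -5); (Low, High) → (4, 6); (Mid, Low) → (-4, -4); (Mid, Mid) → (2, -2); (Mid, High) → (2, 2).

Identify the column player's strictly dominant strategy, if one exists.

High

Check whether one of the column player's strategies beats all alternatives regardless of what the opponent does.
High strictly dominates: vs Low: 6 > each of {0, -5}; vs Mid: 2 > each of {-4, -2}.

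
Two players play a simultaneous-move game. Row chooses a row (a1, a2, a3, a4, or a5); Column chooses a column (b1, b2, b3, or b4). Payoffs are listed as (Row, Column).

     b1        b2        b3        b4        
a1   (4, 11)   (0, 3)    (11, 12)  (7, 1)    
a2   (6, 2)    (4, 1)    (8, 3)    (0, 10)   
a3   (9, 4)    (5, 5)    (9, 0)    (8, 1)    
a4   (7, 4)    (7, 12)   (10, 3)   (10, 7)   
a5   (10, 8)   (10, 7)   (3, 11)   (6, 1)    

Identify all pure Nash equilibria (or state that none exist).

(a1, b3)

A profile is a Nash equilibrium when each player is best-responding to the other.
Row's best responses — vs b1: a5 (payoff 10); vs b2: a5 (payoff 10); vs b3: a1 (payoff 11); vs b4: a4 (payoff 10).
Column's best responses — vs a1: b3 (payoff 12); vs a2: b4 (payoff 10); vs a3: b2 (payoff 5); vs a4: b2 (payoff 12); vs a5: b3 (payoff 11).
The only mutual best response is (a1, b3); neither player gains by switching there.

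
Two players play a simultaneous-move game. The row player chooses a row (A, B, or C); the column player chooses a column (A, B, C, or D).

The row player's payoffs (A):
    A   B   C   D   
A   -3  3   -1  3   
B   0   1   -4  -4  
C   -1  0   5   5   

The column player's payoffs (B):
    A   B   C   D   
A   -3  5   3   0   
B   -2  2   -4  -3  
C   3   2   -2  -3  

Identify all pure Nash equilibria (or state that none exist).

Check mutual best responses: a cell is a NE iff neither player can gain by unilaterally deviating.
The row player's best responses — vs A: B (payoff 0); vs B: A (payoff 3); vs C: C (payoff 5); vs D: C (payoff 5).
The column player's best responses — vs A: B (payoff 5); vs B: B (payoff 2); vs C: A (payoff 3).
The only mutual best response is (A, B); neither player gains by switching there.

(A, B)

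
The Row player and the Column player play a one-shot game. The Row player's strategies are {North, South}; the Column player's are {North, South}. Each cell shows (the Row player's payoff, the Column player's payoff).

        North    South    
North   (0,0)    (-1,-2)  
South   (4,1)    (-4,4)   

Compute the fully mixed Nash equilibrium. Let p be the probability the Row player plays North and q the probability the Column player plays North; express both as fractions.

Each player's mixing probability is pinned down by making the *other* player indifferent.
The Column player indifferent between North and South: p·0 + (1−p)·1 = p·(-2) + (1−p)·4 ⟹ 1 + (-1)p = 4 + (-6)p ⟹ p = 3/5.
The Row player indifferent between North and South: q·0 + (1−q)·(-1) = q·4 + (1−q)·(-4) ⟹ (-1) + 1q = (-4) + 8q ⟹ q = 3/7.

p = 3/5, q = 3/7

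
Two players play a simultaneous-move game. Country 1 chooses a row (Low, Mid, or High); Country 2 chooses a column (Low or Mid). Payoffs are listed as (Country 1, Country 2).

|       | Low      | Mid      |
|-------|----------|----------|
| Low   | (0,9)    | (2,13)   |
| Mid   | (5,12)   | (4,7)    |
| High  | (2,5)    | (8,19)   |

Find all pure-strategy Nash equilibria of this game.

(Mid, Low) and (High, Mid)

Find each player's best response to every opponent strategy; NE are the intersections.
Country 1's best responses — vs Low: Mid (payoff 5); vs Mid: High (payoff 8).
Country 2's best responses — vs Low: Mid (payoff 13); vs Mid: Low (payoff 12); vs High: Mid (payoff 19).
Mutual best responses occur at (Mid, Low) and (High, Mid); at each, neither player gains by switching.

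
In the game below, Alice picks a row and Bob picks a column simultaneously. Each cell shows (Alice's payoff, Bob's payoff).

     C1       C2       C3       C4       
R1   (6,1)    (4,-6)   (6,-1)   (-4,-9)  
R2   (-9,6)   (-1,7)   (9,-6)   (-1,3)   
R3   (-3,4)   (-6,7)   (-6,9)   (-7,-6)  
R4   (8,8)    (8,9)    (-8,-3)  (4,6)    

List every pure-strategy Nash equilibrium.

(R4, C2)

Check mutual best responses: a cell is a NE iff neither player can gain by unilaterally deviating.
Alice's best responses — vs C1: R4 (payoff 8); vs C2: R4 (payoff 8); vs C3: R2 (payoff 9); vs C4: R4 (payoff 4).
Bob's best responses — vs R1: C1 (payoff 1); vs R2: C2 (payoff 7); vs R3: C3 (payoff 9); vs R4: C2 (payoff 9).
The only mutual best response is (R4, C2); neither player gains by switching there.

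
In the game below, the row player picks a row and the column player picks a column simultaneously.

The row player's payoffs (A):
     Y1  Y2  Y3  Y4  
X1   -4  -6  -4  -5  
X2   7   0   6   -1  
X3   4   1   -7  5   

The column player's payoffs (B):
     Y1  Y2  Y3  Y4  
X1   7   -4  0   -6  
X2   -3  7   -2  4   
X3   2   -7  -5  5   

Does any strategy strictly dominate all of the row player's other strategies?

None

Check whether one of the row player's strategies beats all alternatives regardless of what the opponent does.
X1 is not dominant: against Y1, X2 gives 7 > -4.
X2 is not dominant: against Y2, X3 gives 1 > 0.
X3 is not dominant: against Y1, X2 gives 7 > 4.
No single strategy is best against every opponent action.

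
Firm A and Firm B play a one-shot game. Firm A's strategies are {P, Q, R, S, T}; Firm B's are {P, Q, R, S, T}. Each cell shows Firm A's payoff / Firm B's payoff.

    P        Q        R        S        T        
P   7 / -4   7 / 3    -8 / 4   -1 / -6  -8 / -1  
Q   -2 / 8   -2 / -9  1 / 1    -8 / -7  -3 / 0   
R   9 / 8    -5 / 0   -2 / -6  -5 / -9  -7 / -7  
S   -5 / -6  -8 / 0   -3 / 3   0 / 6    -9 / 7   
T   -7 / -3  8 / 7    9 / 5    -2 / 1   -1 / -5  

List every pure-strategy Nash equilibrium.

Check mutual best responses: a cell is a NE iff neither player can gain by unilaterally deviating.
Firm A's best responses — vs P: R (payoff 9); vs Q: T (payoff 8); vs R: T (payoff 9); vs S: S (payoff 0); vs T: T (payoff -1).
Firm B's best responses — vs P: R (payoff 4); vs Q: P (payoff 8); vs R: P (payoff 8); vs S: T (payoff 7); vs T: Q (payoff 7).
Mutual best responses occur at (R, P) and (T, Q); at each, neither player gains by switching.

(R, P) and (T, Q)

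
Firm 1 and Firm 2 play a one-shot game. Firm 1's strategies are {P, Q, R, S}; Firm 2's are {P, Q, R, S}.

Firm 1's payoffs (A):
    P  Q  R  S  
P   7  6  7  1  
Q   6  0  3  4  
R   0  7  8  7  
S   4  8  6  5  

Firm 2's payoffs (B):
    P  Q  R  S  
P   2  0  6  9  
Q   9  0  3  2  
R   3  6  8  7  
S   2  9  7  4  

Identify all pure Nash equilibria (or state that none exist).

Check mutual best responses: a cell is a NE iff neither player can gain by unilaterally deviating.
Firm 1's best responses — vs P: P (payoff 7); vs Q: S (payoff 8); vs R: R (payoff 8); vs S: R (payoff 7).
Firm 2's best responses — vs P: S (payoff 9); vs Q: P (payoff 9); vs R: R (payoff 8); vs S: Q (payoff 9).
Mutual best responses occur at (R, R) and (S, Q); at each, neither player gains by switching.

(R, R) and (S, Q)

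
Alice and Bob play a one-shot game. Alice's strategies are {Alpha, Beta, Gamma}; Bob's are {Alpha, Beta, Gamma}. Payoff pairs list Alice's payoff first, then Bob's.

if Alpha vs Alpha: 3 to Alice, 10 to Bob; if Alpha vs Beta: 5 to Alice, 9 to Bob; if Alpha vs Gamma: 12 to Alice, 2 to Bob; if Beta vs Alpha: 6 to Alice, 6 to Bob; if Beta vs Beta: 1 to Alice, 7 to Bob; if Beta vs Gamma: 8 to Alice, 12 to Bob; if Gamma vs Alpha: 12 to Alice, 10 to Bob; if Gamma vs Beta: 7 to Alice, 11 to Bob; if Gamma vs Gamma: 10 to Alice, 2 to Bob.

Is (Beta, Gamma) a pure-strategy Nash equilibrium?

No

Holding Bob at Gamma: Alice gets 8 from Beta but could get 12 by switching to Alpha. Alice has a profitable deviation.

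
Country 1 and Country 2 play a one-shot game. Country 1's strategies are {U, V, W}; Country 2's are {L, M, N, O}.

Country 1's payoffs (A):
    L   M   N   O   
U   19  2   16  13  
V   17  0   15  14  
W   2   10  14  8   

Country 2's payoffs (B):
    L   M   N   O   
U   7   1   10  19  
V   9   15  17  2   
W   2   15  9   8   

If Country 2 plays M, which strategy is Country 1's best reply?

With Country 2 fixed at M, Country 1's payoffs are: U → 2, V → 0, W → 10.
The maximum is 10, achieved by W.

W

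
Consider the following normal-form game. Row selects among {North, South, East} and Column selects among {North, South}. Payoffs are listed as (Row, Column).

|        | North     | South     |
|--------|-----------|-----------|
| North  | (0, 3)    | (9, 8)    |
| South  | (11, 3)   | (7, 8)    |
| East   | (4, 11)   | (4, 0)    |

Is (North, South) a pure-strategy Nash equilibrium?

Holding Column at South: Row gets 9 from North, versus 7 from South, 4 from East. No profitable deviation for Row.
Holding Row at North: Column gets 8 from South, versus 3 from North. No profitable deviation for Column either.

Yes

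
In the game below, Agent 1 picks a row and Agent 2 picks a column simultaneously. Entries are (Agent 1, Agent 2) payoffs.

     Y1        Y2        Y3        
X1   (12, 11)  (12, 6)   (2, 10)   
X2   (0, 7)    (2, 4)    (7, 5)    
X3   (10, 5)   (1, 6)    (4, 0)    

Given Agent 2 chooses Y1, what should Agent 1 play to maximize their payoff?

With Agent 2 fixed at Y1, Agent 1's payoffs are: X1 → 12, X2 → 0, X3 → 10.
The maximum is 12, achieved by X1.

X1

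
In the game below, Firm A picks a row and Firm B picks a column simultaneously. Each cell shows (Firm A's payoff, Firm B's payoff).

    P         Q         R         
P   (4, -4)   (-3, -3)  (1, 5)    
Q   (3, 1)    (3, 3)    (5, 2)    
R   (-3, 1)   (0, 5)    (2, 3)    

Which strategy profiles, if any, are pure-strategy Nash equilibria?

(Q, Q)

Check mutual best responses: a cell is a NE iff neither player can gain by unilaterally deviating.
Firm A's best responses — vs P: P (payoff 4); vs Q: Q (payoff 3); vs R: Q (payoff 5).
Firm B's best responses — vs P: R (payoff 5); vs Q: Q (payoff 3); vs R: Q (payoff 5).
The only mutual best response is (Q, Q); neither player gains by switching there.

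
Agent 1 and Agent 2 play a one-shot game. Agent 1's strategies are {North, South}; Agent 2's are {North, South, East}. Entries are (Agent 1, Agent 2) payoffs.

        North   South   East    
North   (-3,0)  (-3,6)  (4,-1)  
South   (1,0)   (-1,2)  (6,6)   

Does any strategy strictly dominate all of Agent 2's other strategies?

A strategy is strictly dominant if it gives Agent 2 a strictly higher payoff than every other strategy, against every choice by the opponent.
North is not dominant: against North, South gives 6 > 0.
South is not dominant: against South, East gives 6 > 2.
East is not dominant: against North, North gives 0 > -1.
No single strategy is best against every opponent action.

No strictly dominant strategy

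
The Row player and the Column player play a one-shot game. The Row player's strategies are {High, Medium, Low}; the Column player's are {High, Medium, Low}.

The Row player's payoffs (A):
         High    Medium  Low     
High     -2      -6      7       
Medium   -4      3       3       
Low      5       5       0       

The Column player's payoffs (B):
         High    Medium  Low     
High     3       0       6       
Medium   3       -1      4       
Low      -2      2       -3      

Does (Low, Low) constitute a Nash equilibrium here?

No

Holding the Column player at Low: the Row player gets 0 from Low but could get 7 by switching to High. The Row player has a profitable deviation.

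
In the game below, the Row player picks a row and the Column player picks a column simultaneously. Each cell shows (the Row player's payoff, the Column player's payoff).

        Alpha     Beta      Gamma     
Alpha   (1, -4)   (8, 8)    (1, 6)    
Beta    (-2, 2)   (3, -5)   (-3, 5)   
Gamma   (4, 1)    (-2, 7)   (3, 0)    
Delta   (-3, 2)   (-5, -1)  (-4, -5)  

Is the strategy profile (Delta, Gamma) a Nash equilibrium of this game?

Holding the Column player at Gamma: the Row player gets -4 from Delta but could get 3 by switching to Gamma. The Row player has a profitable deviation.

No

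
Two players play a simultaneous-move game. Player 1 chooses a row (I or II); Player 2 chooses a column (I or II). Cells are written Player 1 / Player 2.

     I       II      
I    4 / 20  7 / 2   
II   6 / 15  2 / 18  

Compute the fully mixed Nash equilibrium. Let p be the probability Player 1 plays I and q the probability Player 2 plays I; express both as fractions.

Each player's mixing probability is pinned down by making the *other* player indifferent.
Player 2 indifferent between I and II: p·20 + (1−p)·15 = p·2 + (1−p)·18 ⟹ 15 + 5p = 18 + (-16)p ⟹ p = 1/7.
Player 1 indifferent between I and II: q·4 + (1−q)·7 = q·6 + (1−q)·2 ⟹ 7 + (-3)q = 2 + 4q ⟹ q = 5/7.

p = 1/7, q = 5/7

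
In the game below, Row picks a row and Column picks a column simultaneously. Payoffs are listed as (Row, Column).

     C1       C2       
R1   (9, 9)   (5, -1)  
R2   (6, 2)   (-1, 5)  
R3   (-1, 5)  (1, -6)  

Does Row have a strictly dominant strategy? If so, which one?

R1

A strategy is strictly dominant if it gives Row a strictly higher payoff than every other strategy, against every choice by the opponent.
R1 strictly dominates: vs C1: 9 > each of {6, -1}; vs C2: 5 > each of {-1, 1}.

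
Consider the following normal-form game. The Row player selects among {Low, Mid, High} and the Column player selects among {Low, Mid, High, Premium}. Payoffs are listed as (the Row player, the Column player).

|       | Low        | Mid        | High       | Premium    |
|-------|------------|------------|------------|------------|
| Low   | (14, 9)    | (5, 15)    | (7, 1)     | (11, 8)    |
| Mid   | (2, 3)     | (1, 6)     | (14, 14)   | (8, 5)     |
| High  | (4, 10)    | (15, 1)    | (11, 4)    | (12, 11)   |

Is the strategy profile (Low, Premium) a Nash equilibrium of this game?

Holding the Column player at Premium: the Row player gets 11 from Low but could get 12 by switching to High. The Row player has a profitable deviation.

No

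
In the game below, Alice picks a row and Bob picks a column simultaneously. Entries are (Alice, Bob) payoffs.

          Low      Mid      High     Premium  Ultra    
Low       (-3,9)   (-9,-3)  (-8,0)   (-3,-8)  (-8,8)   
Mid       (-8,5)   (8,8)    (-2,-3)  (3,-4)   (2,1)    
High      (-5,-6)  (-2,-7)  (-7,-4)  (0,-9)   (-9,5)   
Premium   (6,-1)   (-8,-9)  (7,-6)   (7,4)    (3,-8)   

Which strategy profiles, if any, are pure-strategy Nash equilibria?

(Mid, Mid) and (Premium, Premium)

A profile is a Nash equilibrium when each player is best-responding to the other.
Alice's best responses — vs Low: Premium (payoff 6); vs Mid: Mid (payoff 8); vs High: Premium (payoff 7); vs Premium: Premium (payoff 7); vs Ultra: Premium (payoff 3).
Bob's best responses — vs Low: Low (payoff 9); vs Mid: Mid (payoff 8); vs High: Ultra (payoff 5); vs Premium: Premium (payoff 4).
Mutual best responses occur at (Mid, Mid) and (Premium, Premium); at each, neither player gains by switching.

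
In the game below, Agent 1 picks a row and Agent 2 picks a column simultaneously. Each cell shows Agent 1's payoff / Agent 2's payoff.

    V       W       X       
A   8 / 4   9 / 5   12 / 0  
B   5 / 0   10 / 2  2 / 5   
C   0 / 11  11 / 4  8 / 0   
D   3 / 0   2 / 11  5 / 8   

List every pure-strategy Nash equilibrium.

Find each player's best response to every opponent strategy; NE are the intersections.
Agent 1's best responses — vs V: A (payoff 8); vs W: C (payoff 11); vs X: A (payoff 12).
Agent 2's best responses — vs A: W (payoff 5); vs B: X (payoff 5); vs C: V (payoff 11); vs D: W (payoff 11).
No cell has both players best-responding. For instance, Agent 1's best reply to W is C, but against C Agent 2 prefers V over W.

None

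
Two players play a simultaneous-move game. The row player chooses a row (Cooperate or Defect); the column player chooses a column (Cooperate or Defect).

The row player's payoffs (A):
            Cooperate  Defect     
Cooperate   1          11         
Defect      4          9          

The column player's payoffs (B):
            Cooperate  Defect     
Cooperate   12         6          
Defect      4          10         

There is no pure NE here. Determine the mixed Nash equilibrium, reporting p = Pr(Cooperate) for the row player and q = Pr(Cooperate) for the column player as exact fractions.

Each player's mixing probability is pinned down by making the *other* player indifferent.
The column player indifferent between Cooperate and Defect: p·12 + (1−p)·4 = p·6 + (1−p)·10 ⟹ 4 + 8p = 10 + (-4)p ⟹ p = 1/2.
The row player indifferent between Cooperate and Defect: q·1 + (1−q)·11 = q·4 + (1−q)·9 ⟹ 11 + (-10)q = 9 + (-5)q ⟹ q = 2/5.

p = 1/2, q = 2/5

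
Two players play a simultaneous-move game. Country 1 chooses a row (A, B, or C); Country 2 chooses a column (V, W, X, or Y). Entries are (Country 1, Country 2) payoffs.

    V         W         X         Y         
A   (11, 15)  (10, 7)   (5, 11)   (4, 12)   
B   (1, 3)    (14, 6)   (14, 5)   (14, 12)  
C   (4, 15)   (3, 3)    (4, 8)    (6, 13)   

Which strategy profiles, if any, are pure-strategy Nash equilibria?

(A, V) and (B, Y)

Find each player's best response to every opponent strategy; NE are the intersections.
Country 1's best responses — vs V: A (payoff 11); vs W: B (payoff 14); vs X: B (payoff 14); vs Y: B (payoff 14).
Country 2's best responses — vs A: V (payoff 15); vs B: Y (payoff 12); vs C: V (payoff 15).
Mutual best responses occur at (A, V) and (B, Y); at each, neither player gains by switching.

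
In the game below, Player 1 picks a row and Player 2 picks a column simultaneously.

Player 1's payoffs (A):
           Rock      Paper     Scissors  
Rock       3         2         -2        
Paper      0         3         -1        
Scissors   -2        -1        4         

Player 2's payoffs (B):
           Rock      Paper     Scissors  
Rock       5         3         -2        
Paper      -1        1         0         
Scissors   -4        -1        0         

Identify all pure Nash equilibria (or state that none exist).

(Rock, Rock), (Paper, Paper), and (Scissors, Scissors)

A profile is a Nash equilibrium when each player is best-responding to the other.
Player 1's best responses — vs Rock: Rock (payoff 3); vs Paper: Paper (payoff 3); vs Scissors: Scissors (payoff 4).
Player 2's best responses — vs Rock: Rock (payoff 5); vs Paper: Paper (payoff 1); vs Scissors: Scissors (payoff 0).
Mutual best responses occur at (Rock, Rock), (Paper, Paper), and (Scissors, Scissors); at each, neither player gains by switching.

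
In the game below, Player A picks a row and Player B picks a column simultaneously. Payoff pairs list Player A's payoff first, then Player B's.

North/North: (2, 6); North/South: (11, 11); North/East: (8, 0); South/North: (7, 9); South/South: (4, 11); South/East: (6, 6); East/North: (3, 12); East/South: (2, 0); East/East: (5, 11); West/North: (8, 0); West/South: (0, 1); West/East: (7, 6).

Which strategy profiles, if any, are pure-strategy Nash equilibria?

(North, South)

Find each player's best response to every opponent strategy; NE are the intersections.
Player A's best responses — vs North: West (payoff 8); vs South: North (payoff 11); vs East: North (payoff 8).
Player B's best responses — vs North: South (payoff 11); vs South: South (payoff 11); vs East: North (payoff 12); vs West: East (payoff 6).
The only mutual best response is (North, South); neither player gains by switching there.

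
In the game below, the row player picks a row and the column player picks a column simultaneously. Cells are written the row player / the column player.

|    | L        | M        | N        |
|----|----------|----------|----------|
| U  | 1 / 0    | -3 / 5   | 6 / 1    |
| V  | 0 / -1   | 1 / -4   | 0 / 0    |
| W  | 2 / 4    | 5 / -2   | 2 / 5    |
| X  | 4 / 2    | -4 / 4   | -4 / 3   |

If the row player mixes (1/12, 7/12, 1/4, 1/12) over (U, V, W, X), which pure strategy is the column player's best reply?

The column player's best reply maximizes expected payoff against the mix.
L: (1/12)·0 + (7/12)·(-1) + (1/4)·4 + (1/12)·2 = 7/12
M: (1/12)·5 + (7/12)·(-4) + (1/4)·(-2) + (1/12)·4 = -25/12
N: (1/12)·1 + (7/12)·0 + (1/4)·5 + (1/12)·3 = 19/12
Highest expected payoff is 19/12, from N.

N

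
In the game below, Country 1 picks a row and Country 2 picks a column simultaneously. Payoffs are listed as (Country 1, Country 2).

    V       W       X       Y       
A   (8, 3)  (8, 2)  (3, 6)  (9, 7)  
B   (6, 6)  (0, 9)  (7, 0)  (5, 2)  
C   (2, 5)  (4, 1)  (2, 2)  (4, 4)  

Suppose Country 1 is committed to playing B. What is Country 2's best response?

W

With Country 1 fixed at B, Country 2's payoffs are: V → 6, W → 9, X → 0, Y → 2.
The maximum is 9, achieved by W.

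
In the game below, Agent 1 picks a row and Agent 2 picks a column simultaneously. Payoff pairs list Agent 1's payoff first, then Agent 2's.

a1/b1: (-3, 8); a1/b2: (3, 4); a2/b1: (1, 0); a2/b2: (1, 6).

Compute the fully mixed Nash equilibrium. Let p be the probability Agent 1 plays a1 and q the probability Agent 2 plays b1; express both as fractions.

p = 3/5, q = 1/3

In a mixed NE each player is indifferent between their pure strategies, so the opponent's mix sets the indifference.
Agent 2 indifferent between b1 and b2: p·8 + (1−p)·0 = p·4 + (1−p)·6 ⟹ 0 + 8p = 6 + (-2)p ⟹ p = 3/5.
Agent 1 indifferent between a1 and a2: q·(-3) + (1−q)·3 = q·1 + (1−q)·1 ⟹ 3 + (-6)q = 1 + 0q ⟹ q = 1/3.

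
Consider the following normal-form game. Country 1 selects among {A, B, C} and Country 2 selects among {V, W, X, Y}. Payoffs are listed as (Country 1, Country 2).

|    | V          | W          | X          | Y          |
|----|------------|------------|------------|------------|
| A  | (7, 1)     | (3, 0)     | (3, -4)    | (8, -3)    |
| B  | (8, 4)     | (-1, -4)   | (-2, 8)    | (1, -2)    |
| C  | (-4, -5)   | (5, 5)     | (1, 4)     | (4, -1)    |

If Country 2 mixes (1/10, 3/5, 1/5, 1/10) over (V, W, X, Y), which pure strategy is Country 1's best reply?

Compute Country 1's expected payoff from each pure strategy against the given mix.
A: (1/10)·7 + (3/5)·3 + (1/5)·3 + (1/10)·8 = 39/10
B: (1/10)·8 + (3/5)·(-1) + (1/5)·(-2) + (1/10)·1 = -1/10
C: (1/10)·(-4) + (3/5)·5 + (1/5)·1 + (1/10)·4 = 16/5
Highest expected payoff is 39/10, from A.

A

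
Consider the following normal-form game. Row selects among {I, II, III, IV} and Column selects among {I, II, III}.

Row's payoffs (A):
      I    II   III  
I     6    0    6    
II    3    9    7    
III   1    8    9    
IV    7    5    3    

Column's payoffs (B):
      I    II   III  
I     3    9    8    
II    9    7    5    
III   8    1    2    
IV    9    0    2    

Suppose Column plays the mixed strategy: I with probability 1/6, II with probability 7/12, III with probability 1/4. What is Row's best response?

II

Row's best reply maximizes expected payoff against the mix.
I: (1/6)·6 + (7/12)·0 + (1/4)·6 = 5/2
II: (1/6)·3 + (7/12)·9 + (1/4)·7 = 15/2
III: (1/6)·1 + (7/12)·8 + (1/4)·9 = 85/12
IV: (1/6)·7 + (7/12)·5 + (1/4)·3 = 29/6
Highest expected payoff is 15/2, from II.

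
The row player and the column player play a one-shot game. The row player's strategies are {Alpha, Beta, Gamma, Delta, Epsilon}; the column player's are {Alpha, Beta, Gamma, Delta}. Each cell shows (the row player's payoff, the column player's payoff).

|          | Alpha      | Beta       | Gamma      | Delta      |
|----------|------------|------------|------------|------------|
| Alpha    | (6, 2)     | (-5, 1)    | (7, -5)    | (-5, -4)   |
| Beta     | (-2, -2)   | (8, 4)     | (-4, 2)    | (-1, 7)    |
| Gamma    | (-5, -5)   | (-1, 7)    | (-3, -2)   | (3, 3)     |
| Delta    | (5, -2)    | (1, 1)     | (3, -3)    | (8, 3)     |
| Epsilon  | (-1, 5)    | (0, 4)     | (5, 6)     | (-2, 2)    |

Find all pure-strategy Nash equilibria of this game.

(Alpha, Alpha) and (Delta, Delta)

Find each player's best response to every opponent strategy; NE are the intersections.
The row player's best responses — vs Alpha: Alpha (payoff 6); vs Beta: Beta (payoff 8); vs Gamma: Alpha (payoff 7); vs Delta: Delta (payoff 8).
The column player's best responses — vs Alpha: Alpha (payoff 2); vs Beta: Delta (payoff 7); vs Gamma: Beta (payoff 7); vs Delta: Delta (payoff 3); vs Epsilon: Gamma (payoff 6).
Mutual best responses occur at (Alpha, Alpha) and (Delta, Delta); at each, neither player gains by switching.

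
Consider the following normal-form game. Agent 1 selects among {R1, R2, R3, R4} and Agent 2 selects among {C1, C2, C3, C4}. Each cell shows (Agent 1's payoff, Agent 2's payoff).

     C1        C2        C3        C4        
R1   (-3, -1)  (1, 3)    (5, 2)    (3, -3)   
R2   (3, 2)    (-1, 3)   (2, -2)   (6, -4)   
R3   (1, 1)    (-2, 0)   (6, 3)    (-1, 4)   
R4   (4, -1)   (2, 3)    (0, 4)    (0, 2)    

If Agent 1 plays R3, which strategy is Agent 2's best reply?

C4

With Agent 1 fixed at R3, Agent 2's payoffs are: C1 → 1, C2 → 0, C3 → 3, C4 → 4.
The maximum is 4, achieved by C4.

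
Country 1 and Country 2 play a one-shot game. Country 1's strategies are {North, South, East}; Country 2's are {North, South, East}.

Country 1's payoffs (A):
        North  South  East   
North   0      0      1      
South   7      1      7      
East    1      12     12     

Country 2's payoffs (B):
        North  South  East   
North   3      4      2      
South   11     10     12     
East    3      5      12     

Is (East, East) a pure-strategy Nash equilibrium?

Holding Country 2 at East: Country 1 gets 12 from East, versus 1 from North, 7 from South. No profitable deviation for Country 1.
Holding Country 1 at East: Country 2 gets 12 from East, versus 3 from North, 5 from South. No profitable deviation for Country 2 either.

Yes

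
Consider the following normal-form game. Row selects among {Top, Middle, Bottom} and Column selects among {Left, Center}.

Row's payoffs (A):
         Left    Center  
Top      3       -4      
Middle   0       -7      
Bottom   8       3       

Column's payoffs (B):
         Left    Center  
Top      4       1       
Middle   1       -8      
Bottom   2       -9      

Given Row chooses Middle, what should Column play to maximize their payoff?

With Row fixed at Middle, Column's payoffs are: Left → 1, Center → -8.
The maximum is 1, achieved by Left.

Left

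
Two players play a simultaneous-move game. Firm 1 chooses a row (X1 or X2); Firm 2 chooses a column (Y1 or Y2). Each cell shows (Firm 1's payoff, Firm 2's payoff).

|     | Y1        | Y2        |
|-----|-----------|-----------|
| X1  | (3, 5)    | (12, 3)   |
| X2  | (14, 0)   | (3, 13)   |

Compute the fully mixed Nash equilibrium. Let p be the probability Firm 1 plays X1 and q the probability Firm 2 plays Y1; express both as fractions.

In a mixed NE each player is indifferent between their pure strategies, so the opponent's mix sets the indifference.
Firm 2 indifferent between Y1 and Y2: p·5 + (1−p)·0 = p·3 + (1−p)·13 ⟹ 0 + 5p = 13 + (-10)p ⟹ p = 13/15.
Firm 1 indifferent between X1 and X2: q·3 + (1−q)·12 = q·14 + (1−q)·3 ⟹ 12 + (-9)q = 3 + 11q ⟹ q = 9/20.

p = 13/15, q = 9/20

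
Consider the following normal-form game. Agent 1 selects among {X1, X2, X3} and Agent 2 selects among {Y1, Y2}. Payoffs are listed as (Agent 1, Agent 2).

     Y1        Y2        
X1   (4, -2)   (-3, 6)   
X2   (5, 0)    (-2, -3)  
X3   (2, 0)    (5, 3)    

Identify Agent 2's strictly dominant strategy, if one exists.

No strictly dominant strategy

Check whether one of Agent 2's strategies beats all alternatives regardless of what the opponent does.
Y1 is not dominant: against X1, Y2 gives 6 > -2.
Y2 is not dominant: against X2, Y1 gives 0 > -3.
No single strategy is best against every opponent action.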